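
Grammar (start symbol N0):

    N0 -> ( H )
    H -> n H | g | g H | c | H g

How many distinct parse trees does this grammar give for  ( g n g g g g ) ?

Parse trees for ( g n g g g g ) (showing first 6 of 26):
  [N0 ( [H g [H n [H g [H g [H g [H g]]]]]] )]
  [N0 ( [H g [H n [H g [H g [H [H g] g]]]]] )]
  [N0 ( [H g [H n [H g [H [H g [H g]] g]]]] )]
  [N0 ( [H g [H n [H g [H [H [H g] g] g]]]] )]
  [N0 ( [H g [H n [H [H g [H g [H g]]] g]]] )]
  [N0 ( [H g [H n [H [H g [H [H g] g]] g]]] )]

26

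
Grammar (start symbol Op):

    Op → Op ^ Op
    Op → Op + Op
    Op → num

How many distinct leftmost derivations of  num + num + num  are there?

Parse trees for num + num + num:
  [Op [Op num] + [Op [Op num] + [Op num]]]
  [Op [Op [Op num] + [Op num]] + [Op num]]

2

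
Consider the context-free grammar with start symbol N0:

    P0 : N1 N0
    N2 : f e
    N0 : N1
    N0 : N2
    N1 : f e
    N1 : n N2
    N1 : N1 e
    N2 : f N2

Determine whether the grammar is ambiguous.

Witness: f e

Derivation 1: N0 ⇒ N1 ⇒ f e
Derivation 2: N0 ⇒ N2 ⇒ f e

Two distinct leftmost derivations for the same string.

Ambiguous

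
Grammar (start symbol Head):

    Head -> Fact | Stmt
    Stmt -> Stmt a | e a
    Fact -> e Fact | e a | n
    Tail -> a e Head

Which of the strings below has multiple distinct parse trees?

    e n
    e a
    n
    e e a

e n: 1 tree
e a: 2 trees
n: 1 tree
e e a: 1 tree

e a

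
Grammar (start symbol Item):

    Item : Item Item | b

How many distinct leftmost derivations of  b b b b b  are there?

Parse trees for b b b b b (showing first 6 of 14):
  [Item [Item b] [Item [Item b] [Item [Item b] [Item [Item b] [Item b]]]]]
  [Item [Item b] [Item [Item b] [Item [Item [Item b] [Item b]] [Item b]]]]
  [Item [Item b] [Item [Item [Item b] [Item b]] [Item [Item b] [Item b]]]]
  [Item [Item b] [Item [Item [Item b] [Item [Item b] [Item b]]] [Item b]]]
  [Item [Item b] [Item [Item [Item [Item b] [Item b]] [Item b]] [Item b]]]
  [Item [Item [Item b] [Item b]] [Item [Item b] [Item [Item b] [Item b]]]]

14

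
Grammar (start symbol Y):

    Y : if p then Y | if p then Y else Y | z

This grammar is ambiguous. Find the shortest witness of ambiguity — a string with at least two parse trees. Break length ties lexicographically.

length 1: no string has ≥2 trees
length 4: no string has ≥2 trees
length 6: no string has ≥2 trees
length 7: no string has ≥2 trees
length 9: if p then if p then z else z has 2 parse trees

Two derivations of if p then if p then z else z:
  Y ⇒ if p then Y ⇒ if p then if p then Y else Y ⇒ if p then if p then z else Y ⇒ if p then if p then z else z
  Y ⇒ if p then Y else Y ⇒ if p then if p then Y else Y ⇒ if p then if p then z else Y ⇒ if p then if p then z else z

if p then if p then z else z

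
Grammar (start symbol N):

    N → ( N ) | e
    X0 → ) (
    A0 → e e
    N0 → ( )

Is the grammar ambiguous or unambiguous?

Unambiguous

Only N is reachable from N; ignoring the rest: Each string is a nest of matched brackets around a single atom. An opening bracket forces the recursive rule; an atom forces the base rule.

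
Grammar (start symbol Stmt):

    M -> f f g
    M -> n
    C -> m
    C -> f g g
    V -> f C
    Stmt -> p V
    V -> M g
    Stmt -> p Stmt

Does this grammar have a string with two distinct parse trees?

Witness: p f f g g

Derivation 1: Stmt ⇒ p V ⇒ p f C ⇒ p f f g g
Derivation 2: Stmt ⇒ p V ⇒ p M g ⇒ p f f g g

Two distinct leftmost derivations for the same string.

Ambiguous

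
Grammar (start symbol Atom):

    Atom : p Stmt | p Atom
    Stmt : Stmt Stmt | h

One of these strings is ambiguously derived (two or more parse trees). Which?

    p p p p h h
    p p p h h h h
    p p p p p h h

p p p p h h: 1 tree
p p p h h h h: 5 trees
p p p p p h h: 1 tree

p p p h h h h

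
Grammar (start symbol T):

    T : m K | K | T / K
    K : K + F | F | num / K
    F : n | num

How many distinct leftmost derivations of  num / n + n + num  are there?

Parse trees for num / n + n + num:
  [T [K [K [K num / [K [F n]]] + [F n]] + [F num]]]
  [T [K [K num / [K [K [F n]] + [F n]]] + [F num]]]
  [T [K num / [K [K [K [F n]] + [F n]] + [F num]]]]
  [T [T [K [F num]]] / [K [K [K [F n]] + [F n]] + [F num]]]

4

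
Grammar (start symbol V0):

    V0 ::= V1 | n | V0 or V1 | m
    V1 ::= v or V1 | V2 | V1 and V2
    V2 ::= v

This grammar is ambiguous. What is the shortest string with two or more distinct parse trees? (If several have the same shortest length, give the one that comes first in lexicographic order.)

v or v

length 1: no string has ≥2 trees
length 3: v or v has 2 parse trees

Two derivations of v or v:
  V0 ⇒ V1 ⇒ v or V1 ⇒ v or V2 ⇒ v or v
  V0 ⇒ V0 or V1 ⇒ V1 or V1 ⇒ V2 or V1 ⇒ v or V1 ⇒ v or V2 ⇒ v or v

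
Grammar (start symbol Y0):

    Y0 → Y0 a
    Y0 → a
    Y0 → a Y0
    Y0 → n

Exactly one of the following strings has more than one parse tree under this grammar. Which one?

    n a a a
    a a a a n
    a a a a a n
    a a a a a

n a a a: 1 tree
a a a a n: 1 tree
a a a a a n: 1 tree
a a a a a: 16 trees

a a a a a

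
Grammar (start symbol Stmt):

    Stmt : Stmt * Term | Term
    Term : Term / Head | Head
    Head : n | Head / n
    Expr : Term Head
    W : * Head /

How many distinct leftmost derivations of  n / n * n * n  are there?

2

Parse trees for n / n * n * n:
  [Stmt [Stmt [Stmt [Term [Term [Head n]] / [Head n]]] * [Term [Head n]]] * [Term [Head n]]]
  [Stmt [Stmt [Stmt [Term [Head [Head n] / n]]] * [Term [Head n]]] * [Term [Head n]]]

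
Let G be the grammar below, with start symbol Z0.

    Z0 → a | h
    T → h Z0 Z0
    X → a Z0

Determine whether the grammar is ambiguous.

(T, X are unreachable from Z0, so their rules don't affect L(Z0).) The reachable rules are right-linear with at most one rule per (nonterminal, next-terminal) pair. Each input token forces the next rule, so parsing is deterministic.

Unambiguous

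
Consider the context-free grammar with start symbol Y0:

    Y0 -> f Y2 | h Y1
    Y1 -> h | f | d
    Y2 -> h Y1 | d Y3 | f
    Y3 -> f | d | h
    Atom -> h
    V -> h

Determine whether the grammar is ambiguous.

(Atom, V are unreachable from Y0, so their rules don't affect L(Y0).) The reachable rules are right-linear with at most one rule per (nonterminal, next-terminal) pair. Each input token forces the next rule, so parsing is deterministic.

Unambiguous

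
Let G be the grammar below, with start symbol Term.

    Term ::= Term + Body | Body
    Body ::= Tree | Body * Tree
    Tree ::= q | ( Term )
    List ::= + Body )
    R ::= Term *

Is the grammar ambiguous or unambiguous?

Only Term, Body, Tree are reachable from Term; ignoring the rest: Term → Term + Body | Body  ;  Body → Body * Tree | Tree  — a left-associative chain with Tree at the bottom. Each string factors uniquely by precedence.

Unambiguous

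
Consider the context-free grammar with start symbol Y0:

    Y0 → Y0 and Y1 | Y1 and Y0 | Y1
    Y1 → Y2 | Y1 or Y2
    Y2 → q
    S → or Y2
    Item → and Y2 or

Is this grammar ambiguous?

Ambiguous

Witness: q and q

Derivation 1: Y0 ⇒ Y0 and Y1 ⇒ Y1 and Y1 ⇒ Y2 and Y1 ⇒ q and Y1 ⇒ q and Y2 ⇒ q and q
Derivation 2: Y0 ⇒ Y1 and Y0 ⇒ Y2 and Y0 ⇒ q and Y0 ⇒ q and Y1 ⇒ q and Y2 ⇒ q and q

Two distinct leftmost derivations for the same string.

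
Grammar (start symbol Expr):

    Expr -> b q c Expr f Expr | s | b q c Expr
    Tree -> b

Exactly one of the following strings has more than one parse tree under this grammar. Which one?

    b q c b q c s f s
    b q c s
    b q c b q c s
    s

b q c b q c s f s

b q c b q c s f s: 2 trees
b q c s: 1 tree
b q c b q c s: 1 tree
s: 1 tree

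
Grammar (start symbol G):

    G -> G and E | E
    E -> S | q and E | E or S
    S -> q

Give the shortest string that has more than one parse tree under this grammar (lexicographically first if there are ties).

length 1: no string has ≥2 trees
length 3: q and q has 2 parse trees

Two derivations of q and q:
  G ⇒ G and E ⇒ E and E ⇒ S and E ⇒ q and E ⇒ q and S ⇒ q and q
  G ⇒ E ⇒ q and E ⇒ q and S ⇒ q and q

q and q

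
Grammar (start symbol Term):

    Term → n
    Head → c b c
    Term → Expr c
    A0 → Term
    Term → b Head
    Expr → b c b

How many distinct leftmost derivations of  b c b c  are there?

Parse trees for b c b c:
  [Term [Expr b c b] c]
  [Term b [Head c b c]]

2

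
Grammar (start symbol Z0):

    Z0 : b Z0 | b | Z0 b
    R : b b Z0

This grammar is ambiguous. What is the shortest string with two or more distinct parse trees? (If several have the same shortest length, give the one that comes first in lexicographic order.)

length 1: no string has ≥2 trees
length 2: b b has 2 parse trees

Two derivations of b b:
  Z0 ⇒ b Z0 ⇒ b b
  Z0 ⇒ Z0 b ⇒ b b

b b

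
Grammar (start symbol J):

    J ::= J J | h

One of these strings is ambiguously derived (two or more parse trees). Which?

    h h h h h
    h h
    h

h h h h h: 14 trees
h h: 1 tree
h: 1 tree

h h h h h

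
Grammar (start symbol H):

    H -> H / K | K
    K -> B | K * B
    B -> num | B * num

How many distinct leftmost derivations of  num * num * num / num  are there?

Parse trees for num * num * num / num:
  [H [H [K [B [B [B num] * num] * num]]] / [K [B num]]]
  [H [H [K [K [B num]] * [B [B num] * num]]] / [K [B num]]]
  [H [H [K [K [B [B num] * num]] * [B num]]] / [K [B num]]]
  [H [H [K [K [K [B num]] * [B num]] * [B num]]] / [K [B num]]]

4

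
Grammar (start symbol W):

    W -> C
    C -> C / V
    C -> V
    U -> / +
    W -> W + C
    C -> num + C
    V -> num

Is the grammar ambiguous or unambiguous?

Ambiguous

Witness: num + num

Derivation 1: W ⇒ C ⇒ num + C ⇒ num + V ⇒ num + num
Derivation 2: W ⇒ W + C ⇒ C + C ⇒ V + C ⇒ num + C ⇒ num + V ⇒ num + num

Two distinct leftmost derivations for the same string.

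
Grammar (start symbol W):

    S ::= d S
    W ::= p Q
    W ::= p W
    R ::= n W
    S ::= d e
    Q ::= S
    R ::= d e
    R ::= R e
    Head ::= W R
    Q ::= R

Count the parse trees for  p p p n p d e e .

3

Parse trees for p p p n p d e e:
  [W p [W p [W p [Q [R n [W p [Q [R [R d e] e]]]]]]]]
  [W p [W p [W p [Q [R [R n [W p [Q [S d e]]]] e]]]]]
  [W p [W p [W p [Q [R [R n [W p [Q [R d e]]]] e]]]]]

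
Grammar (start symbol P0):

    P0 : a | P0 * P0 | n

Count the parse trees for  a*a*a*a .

Parse trees for a*a*a*a:
  [P0 [P0 a] * [P0 [P0 a] * [P0 [P0 a] * [P0 a]]]]
  [P0 [P0 a] * [P0 [P0 [P0 a] * [P0 a]] * [P0 a]]]
  [P0 [P0 [P0 a] * [P0 a]] * [P0 [P0 a] * [P0 a]]]
  [P0 [P0 [P0 a] * [P0 [P0 a] * [P0 a]]] * [P0 a]]
  [P0 [P0 [P0 [P0 a] * [P0 a]] * [P0 a]] * [P0 a]]

5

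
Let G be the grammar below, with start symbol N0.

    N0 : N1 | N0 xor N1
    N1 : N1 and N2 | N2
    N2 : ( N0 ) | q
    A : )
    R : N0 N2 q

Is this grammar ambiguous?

Unambiguous

(A, R are unreachable from N0, so their rules don't affect L(N0).) N0 → N0 xor N1 | N1  ;  N1 → N1 and N2 | N2  — a left-associative chain with N2 at the bottom. Each string factors uniquely by precedence.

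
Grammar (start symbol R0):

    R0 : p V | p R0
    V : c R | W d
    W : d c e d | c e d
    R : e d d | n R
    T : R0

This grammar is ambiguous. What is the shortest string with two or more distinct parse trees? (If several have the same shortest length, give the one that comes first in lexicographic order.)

length 5: p c e d d has 2 parse trees

Two derivations of p c e d d:
  R0 ⇒ p V ⇒ p c R ⇒ p c e d d
  R0 ⇒ p V ⇒ p W d ⇒ p c e d d

p c e d d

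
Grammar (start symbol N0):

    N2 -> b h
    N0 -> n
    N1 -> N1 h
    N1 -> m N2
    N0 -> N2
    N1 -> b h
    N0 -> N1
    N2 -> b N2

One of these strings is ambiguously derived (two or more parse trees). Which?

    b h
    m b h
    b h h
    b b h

b h

b h: 2 trees
m b h: 1 tree
b h h: 1 tree
b b h: 1 tree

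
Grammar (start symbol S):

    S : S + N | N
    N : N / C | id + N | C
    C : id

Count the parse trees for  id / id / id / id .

Parse trees for id / id / id / id:
  [S [N [N [N [N [C id]] / [C id]] / [C id]] / [C id]]]

1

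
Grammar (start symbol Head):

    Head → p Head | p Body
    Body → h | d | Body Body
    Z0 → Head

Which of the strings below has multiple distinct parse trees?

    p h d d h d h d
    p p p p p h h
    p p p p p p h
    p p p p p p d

p h d d h d h d: 132 trees
p p p p p h h: 1 tree
p p p p p p h: 1 tree
p p p p p p d: 1 tree

p h d d h d h d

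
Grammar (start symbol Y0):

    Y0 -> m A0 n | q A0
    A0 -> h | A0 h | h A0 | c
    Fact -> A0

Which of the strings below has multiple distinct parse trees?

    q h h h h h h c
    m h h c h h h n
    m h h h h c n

m h h c h h h n

q h h h h h h c: 1 tree
m h h c h h h n: 10 trees
m h h h h c n: 1 tree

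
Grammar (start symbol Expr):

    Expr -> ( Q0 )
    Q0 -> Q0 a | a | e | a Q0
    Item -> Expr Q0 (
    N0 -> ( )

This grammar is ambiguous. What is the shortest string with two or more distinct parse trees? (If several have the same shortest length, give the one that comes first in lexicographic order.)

( a a )

length 3: no string has ≥2 trees
length 4: ( a a ) has 2 parse trees

Two derivations of ( a a ):
  Expr ⇒ ( Q0 ) ⇒ ( Q0 a ) ⇒ ( a a )
  Expr ⇒ ( Q0 ) ⇒ ( a Q0 ) ⇒ ( a a )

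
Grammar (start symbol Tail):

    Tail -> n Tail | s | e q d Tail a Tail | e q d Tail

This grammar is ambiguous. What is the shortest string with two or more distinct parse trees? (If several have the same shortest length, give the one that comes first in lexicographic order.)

e q d e q d s a s

length 1: no string has ≥2 trees
length 2: no string has ≥2 trees
length 3: no string has ≥2 trees
length 4: no string has ≥2 trees
length 5: no string has ≥2 trees
length 6: no string has ≥2 trees
length 7: no string has ≥2 trees
length 8: no string has ≥2 trees
length 9: e q d e q d s a s has 2 parse trees

Two derivations of e q d e q d s a s:
  Tail ⇒ e q d Tail a Tail ⇒ e q d e q d Tail a Tail ⇒ e q d e q d s a Tail ⇒ e q d e q d s a s
  Tail ⇒ e q d Tail ⇒ e q d e q d Tail a Tail ⇒ e q d e q d s a Tail ⇒ e q d e q d s a s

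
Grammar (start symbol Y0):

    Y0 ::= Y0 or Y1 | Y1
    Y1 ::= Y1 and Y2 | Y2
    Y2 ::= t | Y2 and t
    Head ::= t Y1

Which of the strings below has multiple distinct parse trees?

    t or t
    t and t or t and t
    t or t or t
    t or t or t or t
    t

t or t: 1 tree
t and t or t and t: 4 trees
t or t or t: 1 tree
t or t or t or t: 1 tree
t: 1 tree

t and t or t and t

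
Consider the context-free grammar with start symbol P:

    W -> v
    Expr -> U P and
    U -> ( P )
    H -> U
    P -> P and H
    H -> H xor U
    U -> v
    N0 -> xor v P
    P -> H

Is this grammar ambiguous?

Unambiguous

Only P, H, U are reachable from P; ignoring the rest: P → P and H | H  ;  H → H xor U | U  — a left-associative chain with U at the bottom. Each string factors uniquely by precedence.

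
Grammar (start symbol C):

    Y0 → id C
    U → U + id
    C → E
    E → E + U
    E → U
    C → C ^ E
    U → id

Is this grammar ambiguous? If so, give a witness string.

Ambiguous

Witness: id + id

Derivation 1: C ⇒ E ⇒ E + U ⇒ U + U ⇒ id + U ⇒ id + id
Derivation 2: C ⇒ E ⇒ U ⇒ U + id ⇒ id + id

Two distinct leftmost derivations for the same string.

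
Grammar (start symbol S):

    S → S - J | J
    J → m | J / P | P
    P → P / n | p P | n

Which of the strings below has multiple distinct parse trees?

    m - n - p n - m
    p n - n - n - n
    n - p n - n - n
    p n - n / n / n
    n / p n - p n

p n - n / n / n

m - n - p n - m: 1 tree
p n - n - n - n: 1 tree
n - p n - n - n: 1 tree
p n - n / n / n: 4 trees
n / p n - p n: 1 tree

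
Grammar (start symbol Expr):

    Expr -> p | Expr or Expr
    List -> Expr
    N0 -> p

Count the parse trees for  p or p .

Parse trees for p or p:
  [Expr [Expr p] or [Expr p]]

1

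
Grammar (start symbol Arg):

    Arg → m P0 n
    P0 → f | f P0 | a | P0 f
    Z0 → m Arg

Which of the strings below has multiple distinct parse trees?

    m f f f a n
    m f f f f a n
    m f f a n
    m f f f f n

m f f f a n: 1 tree
m f f f f a n: 1 tree
m f f a n: 1 tree
m f f f f n: 8 trees

m f f f f n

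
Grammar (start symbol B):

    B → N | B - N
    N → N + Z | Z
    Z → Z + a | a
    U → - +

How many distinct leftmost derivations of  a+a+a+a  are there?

8

Parse trees for a+a+a+a:
  [B [N [N [Z a]] + [Z [Z [Z a] + a] + a]]]
  [B [N [N [N [Z a]] + [Z a]] + [Z [Z a] + a]]]
  [B [N [N [Z [Z a] + a]] + [Z [Z a] + a]]]
  [B [N [N [N [Z a]] + [Z [Z a] + a]] + [Z a]]]
  [B [N [N [N [N [Z a]] + [Z a]] + [Z a]] + [Z a]]]
  [B [N [N [N [Z [Z a] + a]] + [Z a]] + [Z a]]]
  [B [N [N [Z [Z [Z a] + a] + a]] + [Z a]]]
  [B [N [Z [Z [Z [Z a] + a] + a] + a]]]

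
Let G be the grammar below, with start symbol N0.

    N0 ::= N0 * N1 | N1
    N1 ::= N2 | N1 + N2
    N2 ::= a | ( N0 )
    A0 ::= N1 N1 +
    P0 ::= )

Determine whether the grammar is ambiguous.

Only N0, N1, N2 are reachable from N0; ignoring the rest: The grammar is stratified — N0 handles '*' (left-recursive), N1 handles '+', N2 atoms. Each operator has a fixed associativity and precedence level, so every string has one parse.

Unambiguous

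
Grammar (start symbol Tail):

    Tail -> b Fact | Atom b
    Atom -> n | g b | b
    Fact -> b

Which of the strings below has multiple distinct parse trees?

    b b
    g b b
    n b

b b

b b: 2 trees
g b b: 1 tree
n b: 1 tree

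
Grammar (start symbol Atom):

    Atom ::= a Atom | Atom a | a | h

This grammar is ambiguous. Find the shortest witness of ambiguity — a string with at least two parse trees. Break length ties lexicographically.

length 1: no string has ≥2 trees
length 2: a a has 2 parse trees

Two derivations of a a:
  Atom ⇒ a Atom ⇒ a a
  Atom ⇒ Atom a ⇒ a a

a a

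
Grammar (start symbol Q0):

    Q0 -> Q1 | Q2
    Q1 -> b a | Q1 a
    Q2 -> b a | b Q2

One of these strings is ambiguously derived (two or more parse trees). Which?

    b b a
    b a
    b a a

b a

b b a: 1 tree
b a: 2 trees
b a a: 1 tree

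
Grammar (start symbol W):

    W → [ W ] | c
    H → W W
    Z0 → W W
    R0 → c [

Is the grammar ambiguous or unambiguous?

Unambiguous

(H, Z0, R0 are unreachable from W, so their rules don't affect L(W).) L(W) is { openⁿ atom closeⁿ : n ≥ 0 }. The bracket depth fixes n, and the derivation is forced at every step.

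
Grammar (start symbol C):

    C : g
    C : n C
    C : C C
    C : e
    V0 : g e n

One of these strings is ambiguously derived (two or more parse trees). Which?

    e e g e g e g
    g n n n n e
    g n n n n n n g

e e g e g e g

e e g e g e g: 132 trees
g n n n n e: 1 tree
g n n n n n n g: 1 tree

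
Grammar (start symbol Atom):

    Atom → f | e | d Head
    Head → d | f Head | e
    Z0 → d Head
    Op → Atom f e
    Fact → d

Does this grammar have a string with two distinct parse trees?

Unambiguous

Only Atom, Head are reachable from Atom; ignoring the rest: The reachable rules are right-linear with at most one rule per (nonterminal, next-terminal) pair. Each input token forces the next rule, so parsing is deterministic.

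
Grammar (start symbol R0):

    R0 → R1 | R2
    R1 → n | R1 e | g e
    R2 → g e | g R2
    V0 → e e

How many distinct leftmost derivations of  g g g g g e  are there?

1

Parse trees for g g g g g e:
  [R0 [R2 g [R2 g [R2 g [R2 g [R2 g e]]]]]]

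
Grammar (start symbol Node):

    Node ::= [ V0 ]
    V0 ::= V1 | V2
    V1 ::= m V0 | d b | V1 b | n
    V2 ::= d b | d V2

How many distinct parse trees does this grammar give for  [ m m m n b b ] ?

10

Parse trees for [ m m m n b b ] (showing first 6 of 10):
  [Node [ [V0 [V1 m [V0 [V1 m [V0 [V1 m [V0 [V1 [V1 [V1 n] b] b]]]]]]]] ]]
  [Node [ [V0 [V1 m [V0 [V1 m [V0 [V1 [V1 m [V0 [V1 [V1 n] b]]] b]]]]]] ]]
  [Node [ [V0 [V1 m [V0 [V1 m [V0 [V1 [V1 [V1 m [V0 [V1 n]]] b] b]]]]]] ]]
  [Node [ [V0 [V1 m [V0 [V1 [V1 m [V0 [V1 m [V0 [V1 [V1 n] b]]]]] b]]]] ]]
  [Node [ [V0 [V1 m [V0 [V1 [V1 m [V0 [V1 [V1 m [V0 [V1 n]]] b]]] b]]]] ]]
  [Node [ [V0 [V1 m [V0 [V1 [V1 [V1 m [V0 [V1 m [V0 [V1 n]]]]] b] b]]]] ]]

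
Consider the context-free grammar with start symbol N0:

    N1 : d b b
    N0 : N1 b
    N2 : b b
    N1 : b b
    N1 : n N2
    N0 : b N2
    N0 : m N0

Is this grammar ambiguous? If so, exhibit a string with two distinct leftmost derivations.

Witness: b b b

Derivation 1: N0 ⇒ N1 b ⇒ b b b
Derivation 2: N0 ⇒ b N2 ⇒ b b b

Two distinct leftmost derivations for the same string.

Ambiguous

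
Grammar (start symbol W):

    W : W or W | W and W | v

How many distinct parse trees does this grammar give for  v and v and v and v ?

5

Parse trees for v and v and v and v:
  [W [W v] and [W [W v] and [W [W v] and [W v]]]]
  [W [W v] and [W [W [W v] and [W v]] and [W v]]]
  [W [W [W v] and [W v]] and [W [W v] and [W v]]]
  [W [W [W v] and [W [W v] and [W v]]] and [W v]]
  [W [W [W [W v] and [W v]] and [W v]] and [W v]]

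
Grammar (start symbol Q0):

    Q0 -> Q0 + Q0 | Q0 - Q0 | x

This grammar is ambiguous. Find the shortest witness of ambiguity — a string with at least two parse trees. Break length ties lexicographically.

x + x + x

length 1: no string has ≥2 trees
length 3: no string has ≥2 trees
length 5: x + x + x has 2 parse trees

Two derivations of x + x + x:
  Q0 ⇒ Q0 + Q0 ⇒ Q0 + Q0 + Q0 ⇒ x + Q0 + Q0 ⇒ x + x + Q0 ⇒ x + x + x
  Q0 ⇒ Q0 + Q0 ⇒ x + Q0 ⇒ x + Q0 + Q0 ⇒ x + x + Q0 ⇒ x + x + x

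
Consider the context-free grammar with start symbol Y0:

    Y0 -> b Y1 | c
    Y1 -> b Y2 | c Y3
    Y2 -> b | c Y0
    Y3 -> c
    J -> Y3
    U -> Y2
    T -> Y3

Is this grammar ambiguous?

Only Y0, Y1, Y2, Y3 are reachable from Y0; ignoring the rest: Restricted to the reachable nonterminals, every rule has the form A → t or A → t B, and no two rules for the same A share a first terminal. The grammar encodes a DFA — one run per string.

Unambiguous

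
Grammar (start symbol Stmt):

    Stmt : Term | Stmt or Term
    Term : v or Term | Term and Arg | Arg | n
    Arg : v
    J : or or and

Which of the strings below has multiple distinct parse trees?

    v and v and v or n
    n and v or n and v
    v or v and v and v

v and v and v or n: 1 tree
n and v or n and v: 1 tree
v or v and v and v: 4 trees

v or v and v and v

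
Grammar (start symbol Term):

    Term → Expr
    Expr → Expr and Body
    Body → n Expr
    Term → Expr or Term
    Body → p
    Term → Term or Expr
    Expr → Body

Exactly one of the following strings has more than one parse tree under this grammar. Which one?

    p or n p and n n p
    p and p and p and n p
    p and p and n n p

p or n p and n n p

p or n p and n n p: 4 trees
p and p and p and n p: 1 tree
p and p and n n p: 1 tree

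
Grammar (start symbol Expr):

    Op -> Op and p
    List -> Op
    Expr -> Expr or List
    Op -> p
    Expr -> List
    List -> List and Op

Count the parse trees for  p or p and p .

Parse trees for p or p and p:
  [Expr [Expr [List [Op p]]] or [List [Op [Op p] and p]]]
  [Expr [Expr [List [Op p]]] or [List [List [Op p]] and [Op p]]]

2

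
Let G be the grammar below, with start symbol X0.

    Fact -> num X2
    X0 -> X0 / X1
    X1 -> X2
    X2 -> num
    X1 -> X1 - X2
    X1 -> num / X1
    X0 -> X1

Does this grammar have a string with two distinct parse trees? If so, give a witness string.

Ambiguous

Witness: num / num

Derivation 1: X0 ⇒ X0 / X1 ⇒ X1 / X1 ⇒ X2 / X1 ⇒ num / X1 ⇒ num / X2 ⇒ num / num
Derivation 2: X0 ⇒ X1 ⇒ num / X1 ⇒ num / X2 ⇒ num / num

Two distinct leftmost derivations for the same string.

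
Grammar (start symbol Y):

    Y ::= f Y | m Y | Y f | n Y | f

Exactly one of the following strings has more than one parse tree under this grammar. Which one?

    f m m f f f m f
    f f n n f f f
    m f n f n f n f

f m m f f f m f: 1 tree
f f n n f f f: 22 trees
m f n f n f n f: 1 tree

f f n n f f f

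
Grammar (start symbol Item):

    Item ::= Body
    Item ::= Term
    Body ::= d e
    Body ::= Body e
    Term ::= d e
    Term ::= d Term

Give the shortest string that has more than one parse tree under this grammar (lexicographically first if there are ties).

d e

length 2: d e has 2 parse trees

Two derivations of d e:
  Item ⇒ Body ⇒ d e
  Item ⇒ Term ⇒ d e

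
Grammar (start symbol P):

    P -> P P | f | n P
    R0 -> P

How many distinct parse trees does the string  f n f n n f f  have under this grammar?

Parse trees for f n f n n f f (showing first 6 of 15):
  [P [P f] [P [P n [P f]] [P [P n [P n [P f]]] [P f]]]]
  [P [P f] [P [P n [P f]] [P n [P [P n [P f]] [P f]]]]]
  [P [P f] [P [P n [P f]] [P n [P n [P [P f] [P f]]]]]]
  [P [P f] [P [P [P n [P f]] [P n [P n [P f]]]] [P f]]]
  [P [P f] [P [P n [P [P f] [P n [P n [P f]]]]] [P f]]]
  [P [P f] [P n [P [P f] [P [P n [P n [P f]]] [P f]]]]]

15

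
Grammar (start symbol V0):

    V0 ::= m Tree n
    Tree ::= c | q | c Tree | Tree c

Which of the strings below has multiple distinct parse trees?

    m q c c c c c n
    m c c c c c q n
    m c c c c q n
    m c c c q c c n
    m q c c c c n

m c c c q c c n

m q c c c c c n: 1 tree
m c c c c c q n: 1 tree
m c c c c q n: 1 tree
m c c c q c c n: 10 trees
m q c c c c n: 1 tree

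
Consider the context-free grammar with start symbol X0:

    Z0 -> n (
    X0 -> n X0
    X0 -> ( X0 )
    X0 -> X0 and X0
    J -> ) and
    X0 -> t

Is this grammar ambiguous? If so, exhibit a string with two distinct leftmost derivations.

Ambiguous

Witness: n t and t

Derivation 1: X0 ⇒ n X0 ⇒ n X0 and X0 ⇒ n t and X0 ⇒ n t and t
Derivation 2: X0 ⇒ X0 and X0 ⇒ n X0 and X0 ⇒ n t and X0 ⇒ n t and t

Two distinct leftmost derivations for the same string.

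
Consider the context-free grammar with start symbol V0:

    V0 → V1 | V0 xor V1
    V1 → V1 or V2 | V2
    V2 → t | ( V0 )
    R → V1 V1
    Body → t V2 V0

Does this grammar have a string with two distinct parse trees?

Unambiguous

(R, Body are unreachable from V0, so their rules don't affect L(V0).) The grammar is stratified — V0 handles 'xor' (left-recursive), V1 handles 'or', V2 atoms. Each operator has a fixed associativity and precedence level, so every string has one parse.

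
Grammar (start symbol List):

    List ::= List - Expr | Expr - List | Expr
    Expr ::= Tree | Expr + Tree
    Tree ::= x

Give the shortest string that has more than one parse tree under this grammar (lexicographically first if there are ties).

length 1: no string has ≥2 trees
length 3: x - x has 2 parse trees

Two derivations of x - x:
  List ⇒ List - Expr ⇒ Expr - Expr ⇒ Tree - Expr ⇒ x - Expr ⇒ x - Tree ⇒ x - x
  List ⇒ Expr - List ⇒ Tree - List ⇒ x - List ⇒ x - Expr ⇒ x - Tree ⇒ x - x

x - x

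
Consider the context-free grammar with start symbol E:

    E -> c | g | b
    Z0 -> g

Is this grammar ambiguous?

Unambiguous

Only E is reachable from E; ignoring the rest: Each reachable nonterminal has at most one production per leading terminal, and all productions are right-linear; the derivation is determined token-by-token.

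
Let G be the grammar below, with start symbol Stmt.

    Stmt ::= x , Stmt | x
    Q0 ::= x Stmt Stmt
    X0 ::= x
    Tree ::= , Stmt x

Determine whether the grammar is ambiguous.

Unambiguous

Only Stmt is reachable from Stmt; ignoring the rest: Right-recursive list with a separator: after each atom, whether the separator follows determines the rule. One parse per string.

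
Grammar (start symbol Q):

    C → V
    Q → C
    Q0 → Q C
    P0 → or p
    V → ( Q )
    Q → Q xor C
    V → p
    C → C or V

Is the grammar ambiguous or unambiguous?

Unambiguous

(P0, Q0 are unreachable from Q, so their rules don't affect L(Q).) Q → Q xor C | C  ;  C → C or V | V  — a left-associative chain with V at the bottom. Each string factors uniquely by precedence.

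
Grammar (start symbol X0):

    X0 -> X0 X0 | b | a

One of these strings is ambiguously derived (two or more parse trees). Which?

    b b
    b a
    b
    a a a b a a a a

b b: 1 tree
b a: 1 tree
b: 1 tree
a a a b a a a a: 429 trees

a a a b a a a a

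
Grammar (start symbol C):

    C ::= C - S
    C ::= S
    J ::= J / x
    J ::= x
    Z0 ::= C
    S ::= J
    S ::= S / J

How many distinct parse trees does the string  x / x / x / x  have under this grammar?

8

Parse trees for x / x / x / x:
  [C [S [J [J [J [J x] / x] / x] / x]]]
  [C [S [S [J x]] / [J [J [J x] / x] / x]]]
  [C [S [S [J [J x] / x]] / [J [J x] / x]]]
  [C [S [S [S [J x]] / [J x]] / [J [J x] / x]]]
  [C [S [S [J [J [J x] / x] / x]] / [J x]]]
  [C [S [S [S [J x]] / [J [J x] / x]] / [J x]]]
  [C [S [S [S [J [J x] / x]] / [J x]] / [J x]]]
  [C [S [S [S [S [J x]] / [J x]] / [J x]] / [J x]]]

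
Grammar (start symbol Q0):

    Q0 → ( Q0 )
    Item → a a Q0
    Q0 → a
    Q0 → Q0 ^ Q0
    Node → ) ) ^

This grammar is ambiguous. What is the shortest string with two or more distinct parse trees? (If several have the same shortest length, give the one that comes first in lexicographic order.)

length 1: no string has ≥2 trees
length 3: no string has ≥2 trees
length 5: a ^ a ^ a has 2 parse trees

Two derivations of a ^ a ^ a:
  Q0 ⇒ Q0 ^ Q0 ⇒ a ^ Q0 ⇒ a ^ Q0 ^ Q0 ⇒ a ^ a ^ Q0 ⇒ a ^ a ^ a
  Q0 ⇒ Q0 ^ Q0 ⇒ Q0 ^ Q0 ^ Q0 ⇒ a ^ Q0 ^ Q0 ⇒ a ^ a ^ Q0 ⇒ a ^ a ^ a

a ^ a ^ a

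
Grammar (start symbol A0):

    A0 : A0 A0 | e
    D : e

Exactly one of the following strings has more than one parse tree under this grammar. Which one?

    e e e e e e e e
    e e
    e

e e e e e e e e: 429 trees
e e: 1 tree
e: 1 tree

e e e e e e e e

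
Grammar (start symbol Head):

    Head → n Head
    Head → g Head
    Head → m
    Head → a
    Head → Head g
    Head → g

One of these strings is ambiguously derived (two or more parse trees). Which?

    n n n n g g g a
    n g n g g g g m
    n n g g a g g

n n g g a g g

n n n n g g g a: 1 tree
n g n g g g g m: 1 tree
n n g g a g g: 15 trees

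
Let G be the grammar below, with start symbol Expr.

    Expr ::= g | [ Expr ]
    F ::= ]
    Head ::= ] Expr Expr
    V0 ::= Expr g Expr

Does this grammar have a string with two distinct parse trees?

Unambiguous

Only Expr is reachable from Expr; ignoring the rest: L(Expr) is { openⁿ atom closeⁿ : n ≥ 0 }. The bracket depth fixes n, and the derivation is forced at every step.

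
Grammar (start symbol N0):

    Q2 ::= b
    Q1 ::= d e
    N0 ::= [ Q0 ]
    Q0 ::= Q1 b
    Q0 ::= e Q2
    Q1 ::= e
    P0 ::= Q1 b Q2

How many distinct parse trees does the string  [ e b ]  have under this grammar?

2

Parse trees for [ e b ]:
  [N0 [ [Q0 [Q1 e] b] ]]
  [N0 [ [Q0 e [Q2 b]] ]]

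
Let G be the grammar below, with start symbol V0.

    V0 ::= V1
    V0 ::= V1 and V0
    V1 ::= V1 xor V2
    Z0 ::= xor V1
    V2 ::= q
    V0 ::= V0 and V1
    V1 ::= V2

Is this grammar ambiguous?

Ambiguous

Witness: q and q

Derivation 1: V0 ⇒ V1 and V0 ⇒ V2 and V0 ⇒ q and V0 ⇒ q and V1 ⇒ q and V2 ⇒ q and q
Derivation 2: V0 ⇒ V0 and V1 ⇒ V1 and V1 ⇒ V2 and V1 ⇒ q and V1 ⇒ q and V2 ⇒ q and q

Two distinct leftmost derivations for the same string.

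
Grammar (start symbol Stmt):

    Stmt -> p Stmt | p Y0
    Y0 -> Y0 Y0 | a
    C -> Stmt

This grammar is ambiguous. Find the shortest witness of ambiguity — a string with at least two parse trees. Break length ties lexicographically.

p a a a

length 2: no string has ≥2 trees
length 3: no string has ≥2 trees
length 4: p a a a has 2 parse trees

Two derivations of p a a a:
  Stmt ⇒ p Y0 ⇒ p Y0 Y0 ⇒ p Y0 Y0 Y0 ⇒ p a Y0 Y0 ⇒ p a a Y0 ⇒ p a a a
  Stmt ⇒ p Y0 ⇒ p Y0 Y0 ⇒ p a Y0 ⇒ p a Y0 Y0 ⇒ p a a Y0 ⇒ p a a a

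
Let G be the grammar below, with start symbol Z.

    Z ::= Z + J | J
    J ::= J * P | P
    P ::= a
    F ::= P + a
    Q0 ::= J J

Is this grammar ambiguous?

Only Z, J, P are reachable from Z; ignoring the rest: This is a standard precedence ladder (Z over J over P), with each level left-recursive on its own operator ('+' at Z, '*' at J). That structure is LR(1), hence unambiguous.

Unambiguous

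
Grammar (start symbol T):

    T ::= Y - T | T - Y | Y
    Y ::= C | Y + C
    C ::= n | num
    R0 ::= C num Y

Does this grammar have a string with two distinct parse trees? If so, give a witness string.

Witness: n - n

Derivation 1: T ⇒ Y - T ⇒ C - T ⇒ n - T ⇒ n - Y ⇒ n - C ⇒ n - n
Derivation 2: T ⇒ T - Y ⇒ Y - Y ⇒ C - Y ⇒ n - Y ⇒ n - C ⇒ n - n

Two distinct leftmost derivations for the same string.

Ambiguous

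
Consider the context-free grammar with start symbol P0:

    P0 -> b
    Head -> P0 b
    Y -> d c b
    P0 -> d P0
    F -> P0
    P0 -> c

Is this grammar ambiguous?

Unambiguous

(Head, Y, F are unreachable from P0, so their rules don't affect L(P0).) The reachable rules are right-linear with at most one rule per (nonterminal, next-terminal) pair. Each input token forces the next rule, so parsing is deterministic.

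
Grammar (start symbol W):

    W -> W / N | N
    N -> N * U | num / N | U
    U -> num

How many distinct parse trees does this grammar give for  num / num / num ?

Parse trees for num / num / num:
  [W [W [N [U num]]] / [N num / [N [U num]]]]
  [W [W [W [N [U num]]] / [N [U num]]] / [N [U num]]]
  [W [W [N num / [N [U num]]]] / [N [U num]]]
  [W [N num / [N num / [N [U num]]]]]

4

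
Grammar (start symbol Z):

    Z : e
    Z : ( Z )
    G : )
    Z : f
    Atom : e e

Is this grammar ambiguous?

Unambiguous

Only Z is reachable from Z; ignoring the rest: Each string is a nest of matched brackets around a single atom. An opening bracket forces the recursive rule; an atom forces the base rule.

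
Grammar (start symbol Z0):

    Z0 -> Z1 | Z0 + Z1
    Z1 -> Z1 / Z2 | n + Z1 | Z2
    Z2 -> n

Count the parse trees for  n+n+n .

Parse trees for n+n+n:
  [Z0 [Z1 n + [Z1 n + [Z1 [Z2 n]]]]]
  [Z0 [Z0 [Z1 [Z2 n]]] + [Z1 n + [Z1 [Z2 n]]]]
  [Z0 [Z0 [Z1 n + [Z1 [Z2 n]]]] + [Z1 [Z2 n]]]
  [Z0 [Z0 [Z0 [Z1 [Z2 n]]] + [Z1 [Z2 n]]] + [Z1 [Z2 n]]]

4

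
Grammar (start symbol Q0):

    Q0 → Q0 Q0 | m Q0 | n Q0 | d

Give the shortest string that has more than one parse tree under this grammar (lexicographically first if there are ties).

length 1: no string has ≥2 trees
length 2: no string has ≥2 trees
length 3: d d d has 2 parse trees

Two derivations of d d d:
  Q0 ⇒ Q0 Q0 ⇒ Q0 Q0 Q0 ⇒ d Q0 Q0 ⇒ d d Q0 ⇒ d d d
  Q0 ⇒ Q0 Q0 ⇒ d Q0 ⇒ d Q0 Q0 ⇒ d d Q0 ⇒ d d d

d d d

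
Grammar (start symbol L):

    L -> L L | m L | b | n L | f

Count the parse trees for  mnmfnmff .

22

Parse trees for mnmfnmff (showing first 6 of 22):
  [L [L m [L n [L m [L f]]]] [L [L n [L m [L f]]] [L f]]]
  [L [L m [L n [L m [L f]]]] [L n [L [L m [L f]] [L f]]]]
  [L [L m [L n [L m [L f]]]] [L n [L m [L [L f] [L f]]]]]
  [L [L [L m [L n [L m [L f]]]] [L n [L m [L f]]]] [L f]]
  [L [L m [L [L n [L m [L f]]] [L n [L m [L f]]]]] [L f]]
  [L [L m [L n [L [L m [L f]] [L n [L m [L f]]]]]] [L f]]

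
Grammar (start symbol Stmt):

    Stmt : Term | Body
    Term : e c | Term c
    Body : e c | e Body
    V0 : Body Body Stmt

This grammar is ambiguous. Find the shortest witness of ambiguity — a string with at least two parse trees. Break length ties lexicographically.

length 2: e c has 2 parse trees

Two derivations of e c:
  Stmt ⇒ Term ⇒ e c
  Stmt ⇒ Body ⇒ e c

e c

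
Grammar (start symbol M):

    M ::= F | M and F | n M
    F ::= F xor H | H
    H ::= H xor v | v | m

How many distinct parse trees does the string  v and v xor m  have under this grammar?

1

Parse trees for v and v xor m:
  [M [M [F [H v]]] and [F [F [H v]] xor [H m]]]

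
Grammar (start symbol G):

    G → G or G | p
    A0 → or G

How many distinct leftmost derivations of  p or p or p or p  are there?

5

Parse trees for p or p or p or p:
  [G [G p] or [G [G p] or [G [G p] or [G p]]]]
  [G [G p] or [G [G [G p] or [G p]] or [G p]]]
  [G [G [G p] or [G p]] or [G [G p] or [G p]]]
  [G [G [G p] or [G [G p] or [G p]]] or [G p]]
  [G [G [G [G p] or [G p]] or [G p]] or [G p]]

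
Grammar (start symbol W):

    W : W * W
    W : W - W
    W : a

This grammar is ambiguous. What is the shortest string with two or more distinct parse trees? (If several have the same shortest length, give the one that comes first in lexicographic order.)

length 1: no string has ≥2 trees
length 3: no string has ≥2 trees
length 5: a * a * a has 2 parse trees

Two derivations of a * a * a:
  W ⇒ W * W ⇒ W * W * W ⇒ a * W * W ⇒ a * a * W ⇒ a * a * a
  W ⇒ W * W ⇒ a * W ⇒ a * W * W ⇒ a * a * W ⇒ a * a * a

a * a * a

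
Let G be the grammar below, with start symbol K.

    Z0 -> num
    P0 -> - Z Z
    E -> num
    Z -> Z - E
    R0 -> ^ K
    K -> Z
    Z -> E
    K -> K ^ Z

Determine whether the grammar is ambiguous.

Only K, Z, E are reachable from K; ignoring the rest: The grammar is stratified — K handles '^' (left-recursive), Z handles '-', E atoms. Each operator has a fixed associativity and precedence level, so every string has one parse.

Unambiguous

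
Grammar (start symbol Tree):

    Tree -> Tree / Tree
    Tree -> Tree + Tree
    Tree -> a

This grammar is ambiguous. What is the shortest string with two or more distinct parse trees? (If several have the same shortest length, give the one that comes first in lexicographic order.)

a + a + a

length 1: no string has ≥2 trees
length 3: no string has ≥2 trees
length 5: a + a + a has 2 parse trees

Two derivations of a + a + a:
  Tree ⇒ Tree + Tree ⇒ Tree + Tree + Tree ⇒ a + Tree + Tree ⇒ a + a + Tree ⇒ a + a + a
  Tree ⇒ Tree + Tree ⇒ a + Tree ⇒ a + Tree + Tree ⇒ a + a + Tree ⇒ a + a + a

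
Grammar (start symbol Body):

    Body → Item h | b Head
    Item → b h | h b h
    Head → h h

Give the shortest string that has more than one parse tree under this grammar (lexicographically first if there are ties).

b h h

length 3: b h h has 2 parse trees

Two derivations of b h h:
  Body ⇒ Item h ⇒ b h h
  Body ⇒ b Head ⇒ b h h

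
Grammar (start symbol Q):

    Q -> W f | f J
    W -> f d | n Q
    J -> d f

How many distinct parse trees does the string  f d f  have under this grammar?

Parse trees for f d f:
  [Q [W f d] f]
  [Q f [J d f]]

2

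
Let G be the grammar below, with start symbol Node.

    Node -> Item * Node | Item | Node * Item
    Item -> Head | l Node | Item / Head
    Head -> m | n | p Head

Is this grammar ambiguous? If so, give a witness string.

Ambiguous

Witness: m * m

Derivation 1: Node ⇒ Item * Node ⇒ Head * Node ⇒ m * Node ⇒ m * Item ⇒ m * Head ⇒ m * m
Derivation 2: Node ⇒ Node * Item ⇒ Item * Item ⇒ Head * Item ⇒ m * Item ⇒ m * Head ⇒ m * m

Two distinct leftmost derivations for the same string.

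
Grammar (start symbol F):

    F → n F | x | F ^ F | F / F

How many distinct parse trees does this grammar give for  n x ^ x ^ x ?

Parse trees for n x ^ x ^ x:
  [F n [F [F x] ^ [F [F x] ^ [F x]]]]
  [F n [F [F [F x] ^ [F x]] ^ [F x]]]
  [F [F n [F x]] ^ [F [F x] ^ [F x]]]
  [F [F n [F [F x] ^ [F x]]] ^ [F x]]
  [F [F [F n [F x]] ^ [F x]] ^ [F x]]

5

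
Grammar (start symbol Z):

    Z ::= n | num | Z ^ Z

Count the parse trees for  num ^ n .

Parse trees for num ^ n:
  [Z [Z num] ^ [Z n]]

1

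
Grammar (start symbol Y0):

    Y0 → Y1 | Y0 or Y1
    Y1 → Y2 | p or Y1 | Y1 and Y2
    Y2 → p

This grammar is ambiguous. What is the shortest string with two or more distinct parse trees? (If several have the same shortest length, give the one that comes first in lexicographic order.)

length 1: no string has ≥2 trees
length 3: p or p has 2 parse trees

Two derivations of p or p:
  Y0 ⇒ Y1 ⇒ p or Y1 ⇒ p or Y2 ⇒ p or p
  Y0 ⇒ Y0 or Y1 ⇒ Y1 or Y1 ⇒ Y2 or Y1 ⇒ p or Y1 ⇒ p or Y2 ⇒ p or p

p or p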